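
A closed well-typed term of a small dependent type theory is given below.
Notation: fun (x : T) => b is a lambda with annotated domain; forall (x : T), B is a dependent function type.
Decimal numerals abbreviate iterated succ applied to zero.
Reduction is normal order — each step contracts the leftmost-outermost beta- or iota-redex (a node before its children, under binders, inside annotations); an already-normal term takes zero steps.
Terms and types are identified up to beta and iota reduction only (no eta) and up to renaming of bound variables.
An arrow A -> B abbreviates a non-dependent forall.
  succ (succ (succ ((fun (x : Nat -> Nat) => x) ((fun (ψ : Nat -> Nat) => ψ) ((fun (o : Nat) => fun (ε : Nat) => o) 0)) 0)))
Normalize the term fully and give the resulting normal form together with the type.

reduced normal form:
  3
the term's type:
  Nat
observation: reduction starts at a beta-redex, and 4 normal-order steps reach the normal form.


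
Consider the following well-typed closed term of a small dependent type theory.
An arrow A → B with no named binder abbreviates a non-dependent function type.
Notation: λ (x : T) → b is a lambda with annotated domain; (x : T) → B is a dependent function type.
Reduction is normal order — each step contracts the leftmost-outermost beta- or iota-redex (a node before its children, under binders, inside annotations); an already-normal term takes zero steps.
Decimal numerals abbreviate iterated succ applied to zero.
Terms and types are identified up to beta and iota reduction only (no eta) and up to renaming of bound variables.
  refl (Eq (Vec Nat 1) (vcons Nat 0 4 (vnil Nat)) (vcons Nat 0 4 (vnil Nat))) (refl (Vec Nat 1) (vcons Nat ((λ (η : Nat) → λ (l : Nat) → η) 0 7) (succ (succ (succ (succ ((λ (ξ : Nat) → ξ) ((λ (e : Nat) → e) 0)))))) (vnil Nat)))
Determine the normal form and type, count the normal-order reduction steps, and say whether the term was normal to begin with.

normal form:
  refl (Eq (Vec Nat 1) (vcons Nat 0 4 (vnil Nat)) (vcons Nat 0 4 (vnil Nat))) (refl (Vec Nat 1) (vcons Nat 0 4 (vnil Nat)))
the term's type:
  Eq (Eq (Vec Nat 1) (vcons Nat 0 4 (vnil Nat)) (vcons Nat 0 4 (vnil Nat))) (refl (Vec Nat 1) (vcons Nat 0 4 (vnil Nat))) (refl (Vec Nat 1) (vcons Nat 0 4 (vnil Nat)))
reduction steps (normal order): 4
already normal: no
first redex: a beta-redex


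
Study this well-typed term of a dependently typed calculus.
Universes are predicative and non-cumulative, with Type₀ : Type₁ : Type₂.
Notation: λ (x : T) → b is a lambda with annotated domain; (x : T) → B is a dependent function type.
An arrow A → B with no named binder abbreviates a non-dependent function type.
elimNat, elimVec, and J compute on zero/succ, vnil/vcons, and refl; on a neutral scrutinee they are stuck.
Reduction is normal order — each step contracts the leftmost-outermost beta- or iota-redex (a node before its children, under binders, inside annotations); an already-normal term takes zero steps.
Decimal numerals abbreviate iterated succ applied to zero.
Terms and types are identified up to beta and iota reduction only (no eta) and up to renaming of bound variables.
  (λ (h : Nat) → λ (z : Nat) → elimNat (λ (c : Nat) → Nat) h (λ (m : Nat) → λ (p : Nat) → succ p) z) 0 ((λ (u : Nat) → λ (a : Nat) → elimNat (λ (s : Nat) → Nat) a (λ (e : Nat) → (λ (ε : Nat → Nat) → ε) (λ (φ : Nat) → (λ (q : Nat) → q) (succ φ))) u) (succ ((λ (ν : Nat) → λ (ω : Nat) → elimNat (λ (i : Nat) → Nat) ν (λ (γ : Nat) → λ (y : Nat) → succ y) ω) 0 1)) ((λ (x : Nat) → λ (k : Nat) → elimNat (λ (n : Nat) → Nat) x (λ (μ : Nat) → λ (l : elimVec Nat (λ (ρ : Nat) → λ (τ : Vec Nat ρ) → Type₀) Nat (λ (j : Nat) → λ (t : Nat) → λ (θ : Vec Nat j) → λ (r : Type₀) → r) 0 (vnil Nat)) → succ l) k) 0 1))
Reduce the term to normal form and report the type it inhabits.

reduced normal form:
  3
the term's type:
  Nat
observation: 37 normal-order steps separate the term from its normal form.


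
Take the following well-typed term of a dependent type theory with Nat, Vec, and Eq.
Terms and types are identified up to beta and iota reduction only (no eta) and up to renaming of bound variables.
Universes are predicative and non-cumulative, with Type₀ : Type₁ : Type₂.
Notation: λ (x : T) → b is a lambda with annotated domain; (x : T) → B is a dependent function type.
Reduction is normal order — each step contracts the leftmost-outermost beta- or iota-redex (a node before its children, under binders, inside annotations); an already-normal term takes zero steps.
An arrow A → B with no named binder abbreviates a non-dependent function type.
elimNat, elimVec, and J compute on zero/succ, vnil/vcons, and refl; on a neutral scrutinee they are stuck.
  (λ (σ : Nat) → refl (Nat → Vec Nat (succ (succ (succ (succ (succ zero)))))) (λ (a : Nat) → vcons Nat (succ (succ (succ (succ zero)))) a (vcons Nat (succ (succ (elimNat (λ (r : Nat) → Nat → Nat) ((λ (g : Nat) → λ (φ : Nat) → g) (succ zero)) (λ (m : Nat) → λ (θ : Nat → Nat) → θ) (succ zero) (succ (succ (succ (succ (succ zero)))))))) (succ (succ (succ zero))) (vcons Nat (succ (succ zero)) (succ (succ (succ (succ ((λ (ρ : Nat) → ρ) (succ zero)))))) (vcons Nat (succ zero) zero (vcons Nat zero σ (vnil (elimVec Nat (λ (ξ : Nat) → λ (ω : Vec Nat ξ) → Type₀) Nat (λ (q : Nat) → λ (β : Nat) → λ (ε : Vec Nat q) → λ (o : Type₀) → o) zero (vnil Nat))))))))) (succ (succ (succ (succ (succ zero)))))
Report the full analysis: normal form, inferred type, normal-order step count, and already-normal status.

normal form:
  refl (Nat → Vec Nat (succ (succ (succ (succ (succ zero)))))) (λ (σ : Nat) → vcons Nat (succ (succ (succ (succ zero)))) σ (vcons Nat (succ (succ (succ zero))) (succ (succ (succ zero))) (vcons Nat (succ (succ zero)) (succ (succ (succ (succ (succ zero))))) (vcons Nat (succ zero) zero (vcons Nat zero (succ (succ (succ (succ (succ zero))))) (vnil Nat))))))
the term's type:
  Eq (Nat → Vec Nat (succ (succ (succ (succ (succ zero)))))) (λ (σ : Nat) → vcons Nat (succ (succ (succ (succ zero)))) σ (vcons Nat (succ (succ (succ zero))) (succ (succ (succ zero))) (vcons Nat (succ (succ zero)) (succ (succ (succ (succ (succ zero))))) (vcons Nat (succ zero) zero (vcons Nat zero (succ (succ (succ (succ (succ zero))))) (vnil Nat)))))) (λ (a : Nat) → vcons Nat (succ (succ (succ (succ zero)))) a (vcons Nat (succ (succ (succ zero))) (succ (succ (succ zero))) (vcons Nat (succ (succ zero)) (succ (succ (succ (succ (succ zero))))) (vcons Nat (succ zero) zero (vcons Nat zero (succ (succ (succ (succ (succ zero))))) (vnil Nat))))))
steps to reach normal form (normal order): 9
term was already normal: no
first contracted redex: a beta-redex


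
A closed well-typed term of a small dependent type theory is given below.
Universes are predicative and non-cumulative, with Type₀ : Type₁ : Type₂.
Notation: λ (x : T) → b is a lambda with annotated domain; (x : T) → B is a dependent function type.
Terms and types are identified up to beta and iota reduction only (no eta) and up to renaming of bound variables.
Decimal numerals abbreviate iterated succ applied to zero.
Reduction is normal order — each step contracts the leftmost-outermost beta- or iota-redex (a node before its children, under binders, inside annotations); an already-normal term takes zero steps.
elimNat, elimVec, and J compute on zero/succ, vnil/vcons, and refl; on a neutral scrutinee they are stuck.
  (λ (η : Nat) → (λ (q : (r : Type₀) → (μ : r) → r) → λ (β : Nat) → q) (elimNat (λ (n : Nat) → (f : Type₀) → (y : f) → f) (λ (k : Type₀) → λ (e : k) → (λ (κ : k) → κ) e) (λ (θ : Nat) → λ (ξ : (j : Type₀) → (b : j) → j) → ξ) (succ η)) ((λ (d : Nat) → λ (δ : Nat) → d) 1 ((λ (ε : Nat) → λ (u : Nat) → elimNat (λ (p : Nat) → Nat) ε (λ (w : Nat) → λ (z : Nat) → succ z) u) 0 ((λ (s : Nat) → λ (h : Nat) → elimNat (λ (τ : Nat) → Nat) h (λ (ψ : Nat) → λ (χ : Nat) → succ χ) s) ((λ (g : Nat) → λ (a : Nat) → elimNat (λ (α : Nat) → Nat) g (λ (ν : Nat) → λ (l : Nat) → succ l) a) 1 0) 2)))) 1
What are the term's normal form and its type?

normal form:
  λ (η : Type₀) → λ (q : η) → q
inferred type:
  (η : Type₀) → (q : η) → η
observation: contracting a beta-redex first, the term normalizes in 11 steps.


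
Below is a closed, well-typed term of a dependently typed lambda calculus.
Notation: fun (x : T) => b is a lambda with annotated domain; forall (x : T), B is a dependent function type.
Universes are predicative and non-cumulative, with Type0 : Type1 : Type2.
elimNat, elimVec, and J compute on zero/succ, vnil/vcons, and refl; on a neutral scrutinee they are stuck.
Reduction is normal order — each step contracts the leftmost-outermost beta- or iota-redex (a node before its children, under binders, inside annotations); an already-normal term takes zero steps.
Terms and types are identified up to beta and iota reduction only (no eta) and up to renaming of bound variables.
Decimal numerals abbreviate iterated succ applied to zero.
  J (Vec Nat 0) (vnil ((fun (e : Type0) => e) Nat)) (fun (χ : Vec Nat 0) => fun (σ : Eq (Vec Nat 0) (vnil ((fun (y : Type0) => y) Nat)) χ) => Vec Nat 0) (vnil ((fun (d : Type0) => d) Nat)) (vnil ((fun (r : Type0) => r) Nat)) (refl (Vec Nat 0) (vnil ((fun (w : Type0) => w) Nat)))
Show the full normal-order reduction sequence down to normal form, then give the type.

reduction (normal order):
  J (Vec Nat 0) (vnil ((fun (e : Type0) => e) Nat)) (fun (χ : Vec Nat 0) => fun (σ : Eq (Vec Nat 0) (vnil ((fun (y : Type0) => y) Nat)) χ) => Vec Nat 0) (vnil ((fun (d : Type0) => d) Nat)) (vnil ((fun (r : Type0) => r) Nat)) (refl (Vec Nat 0) (vnil ((fun (w : Type0) => w) Nat)))
  ~> vnil ((fun (e : Type0) => e) Nat)
  ~> vnil Nat
the term's type:
  Vec Nat 0


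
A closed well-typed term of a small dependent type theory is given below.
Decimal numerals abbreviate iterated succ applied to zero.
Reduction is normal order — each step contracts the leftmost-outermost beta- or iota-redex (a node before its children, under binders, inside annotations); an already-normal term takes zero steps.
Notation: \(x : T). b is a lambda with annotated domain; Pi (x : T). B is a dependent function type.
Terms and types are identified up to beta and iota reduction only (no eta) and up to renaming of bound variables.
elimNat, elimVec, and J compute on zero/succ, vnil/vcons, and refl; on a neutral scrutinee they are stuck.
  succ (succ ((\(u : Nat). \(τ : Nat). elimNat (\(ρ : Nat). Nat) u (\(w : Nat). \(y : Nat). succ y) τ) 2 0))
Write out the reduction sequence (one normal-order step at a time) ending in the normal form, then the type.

reduction (normal order):
  succ (succ ((\(u : Nat). \(τ : Nat). elimNat (\(ρ : Nat). Nat) u (\(w : Nat). \(y : Nat). succ y) τ) 2 0))
  ~> succ (succ ((\(u : Nat). elimNat (\(τ : Nat). Nat) 2 (\(ρ : Nat). \(w : Nat). succ w) u) 0))
  ~> succ (succ (elimNat (\(u : Nat). Nat) 2 (\(τ : Nat). \(ρ : Nat). succ ρ) 0))
  ~> 4
type:
  Nat


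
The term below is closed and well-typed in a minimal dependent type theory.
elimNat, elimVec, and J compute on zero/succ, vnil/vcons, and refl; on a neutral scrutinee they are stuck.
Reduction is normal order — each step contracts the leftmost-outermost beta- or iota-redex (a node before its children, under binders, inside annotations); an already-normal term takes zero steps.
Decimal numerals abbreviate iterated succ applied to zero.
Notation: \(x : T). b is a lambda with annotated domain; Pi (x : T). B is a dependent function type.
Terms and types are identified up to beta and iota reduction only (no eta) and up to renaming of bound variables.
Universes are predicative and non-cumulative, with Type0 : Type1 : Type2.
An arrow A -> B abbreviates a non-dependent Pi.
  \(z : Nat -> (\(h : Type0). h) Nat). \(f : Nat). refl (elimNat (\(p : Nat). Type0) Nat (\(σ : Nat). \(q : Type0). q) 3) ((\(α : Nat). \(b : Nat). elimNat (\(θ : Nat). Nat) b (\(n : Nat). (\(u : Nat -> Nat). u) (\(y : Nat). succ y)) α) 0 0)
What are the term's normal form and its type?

normal form:
  \(z : Nat -> Nat). \(h : Nat). refl Nat 0
the term's type:
  (Nat -> Nat) -> Nat -> Eq Nat 0 0
observation: reduction starts at a beta-redex, and 14 normal-order steps reach the normal form.


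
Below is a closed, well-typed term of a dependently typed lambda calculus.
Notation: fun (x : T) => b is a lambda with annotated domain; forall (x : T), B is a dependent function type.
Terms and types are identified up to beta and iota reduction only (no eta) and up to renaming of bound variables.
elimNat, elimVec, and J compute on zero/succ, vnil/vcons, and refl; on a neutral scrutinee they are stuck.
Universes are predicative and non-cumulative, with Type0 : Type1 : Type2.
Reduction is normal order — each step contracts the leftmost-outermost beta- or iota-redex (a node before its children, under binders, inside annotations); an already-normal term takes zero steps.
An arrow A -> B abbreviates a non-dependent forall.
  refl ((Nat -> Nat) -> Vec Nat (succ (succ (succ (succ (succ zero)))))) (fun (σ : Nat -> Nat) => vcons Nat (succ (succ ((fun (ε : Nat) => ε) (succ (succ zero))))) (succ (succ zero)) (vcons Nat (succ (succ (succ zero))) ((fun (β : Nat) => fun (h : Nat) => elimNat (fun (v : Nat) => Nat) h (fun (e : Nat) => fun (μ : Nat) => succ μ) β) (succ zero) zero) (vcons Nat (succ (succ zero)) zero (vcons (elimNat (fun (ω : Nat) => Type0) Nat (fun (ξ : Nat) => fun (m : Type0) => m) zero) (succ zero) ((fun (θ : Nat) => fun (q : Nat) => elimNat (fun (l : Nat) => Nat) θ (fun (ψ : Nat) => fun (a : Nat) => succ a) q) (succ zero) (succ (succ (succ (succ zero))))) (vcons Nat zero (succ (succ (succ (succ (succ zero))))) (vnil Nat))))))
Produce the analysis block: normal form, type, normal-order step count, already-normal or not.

normal form:
  refl ((Nat -> Nat) -> Vec Nat (succ (succ (succ (succ (succ zero)))))) (fun (σ : Nat -> Nat) => vcons Nat (succ (succ (succ (succ zero)))) (succ (succ zero)) (vcons Nat (succ (succ (succ zero))) (succ zero) (vcons Nat (succ (succ zero)) zero (vcons Nat (succ zero) (succ (succ (succ (succ (succ zero))))) (vcons Nat zero (succ (succ (succ (succ (succ zero))))) (vnil Nat))))))
inferred type:
  Eq ((Nat -> Nat) -> Vec Nat (succ (succ (succ (succ (succ zero)))))) (fun (σ : Nat -> Nat) => vcons Nat (succ (succ (succ (succ zero)))) (succ (succ zero)) (vcons Nat (succ (succ (succ zero))) (succ zero) (vcons Nat (succ (succ zero)) zero (vcons Nat (succ zero) (succ (succ (succ (succ (succ zero))))) (vcons Nat zero (succ (succ (succ (succ (succ zero))))) (vnil Nat)))))) (fun (ε : Nat -> Nat) => vcons Nat (succ (succ (succ (succ zero)))) (succ (succ zero)) (vcons Nat (succ (succ (succ zero))) (succ zero) (vcons Nat (succ (succ zero)) zero (vcons Nat (succ zero) (succ (succ (succ (succ (succ zero))))) (vcons Nat zero (succ (succ (succ (succ (succ zero))))) (vnil Nat))))))
reduction steps (normal order): 23
already normal: no
first redex: a beta-redex


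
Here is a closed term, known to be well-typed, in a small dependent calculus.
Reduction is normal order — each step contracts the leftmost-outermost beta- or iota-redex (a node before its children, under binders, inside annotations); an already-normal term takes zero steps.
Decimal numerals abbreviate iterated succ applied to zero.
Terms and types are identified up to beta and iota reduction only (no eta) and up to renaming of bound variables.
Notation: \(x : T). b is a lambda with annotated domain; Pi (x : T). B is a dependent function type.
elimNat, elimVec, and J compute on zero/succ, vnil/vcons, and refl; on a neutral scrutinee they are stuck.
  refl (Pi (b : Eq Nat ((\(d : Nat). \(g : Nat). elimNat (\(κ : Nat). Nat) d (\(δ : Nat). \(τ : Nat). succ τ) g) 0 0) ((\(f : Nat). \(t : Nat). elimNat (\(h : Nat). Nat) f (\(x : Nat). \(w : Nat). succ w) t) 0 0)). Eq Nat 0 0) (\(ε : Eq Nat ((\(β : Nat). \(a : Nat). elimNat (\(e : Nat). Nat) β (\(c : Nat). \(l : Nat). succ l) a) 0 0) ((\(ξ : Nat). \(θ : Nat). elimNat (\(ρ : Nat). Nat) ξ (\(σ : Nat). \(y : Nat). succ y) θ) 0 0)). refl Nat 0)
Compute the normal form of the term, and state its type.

normal form:
  refl (Pi (b : Eq Nat 0 0). Eq Nat 0 0) (\(d : Eq Nat 0 0). refl Nat 0)
type:
  Eq (Pi (b : Eq Nat 0 0). Eq Nat 0 0) (\(d : Eq Nat 0 0). refl Nat 0) (\(g : Eq Nat 0 0). refl Nat 0)
observation: reduction starts at a beta-redex, and 12 normal-order steps reach the normal form.


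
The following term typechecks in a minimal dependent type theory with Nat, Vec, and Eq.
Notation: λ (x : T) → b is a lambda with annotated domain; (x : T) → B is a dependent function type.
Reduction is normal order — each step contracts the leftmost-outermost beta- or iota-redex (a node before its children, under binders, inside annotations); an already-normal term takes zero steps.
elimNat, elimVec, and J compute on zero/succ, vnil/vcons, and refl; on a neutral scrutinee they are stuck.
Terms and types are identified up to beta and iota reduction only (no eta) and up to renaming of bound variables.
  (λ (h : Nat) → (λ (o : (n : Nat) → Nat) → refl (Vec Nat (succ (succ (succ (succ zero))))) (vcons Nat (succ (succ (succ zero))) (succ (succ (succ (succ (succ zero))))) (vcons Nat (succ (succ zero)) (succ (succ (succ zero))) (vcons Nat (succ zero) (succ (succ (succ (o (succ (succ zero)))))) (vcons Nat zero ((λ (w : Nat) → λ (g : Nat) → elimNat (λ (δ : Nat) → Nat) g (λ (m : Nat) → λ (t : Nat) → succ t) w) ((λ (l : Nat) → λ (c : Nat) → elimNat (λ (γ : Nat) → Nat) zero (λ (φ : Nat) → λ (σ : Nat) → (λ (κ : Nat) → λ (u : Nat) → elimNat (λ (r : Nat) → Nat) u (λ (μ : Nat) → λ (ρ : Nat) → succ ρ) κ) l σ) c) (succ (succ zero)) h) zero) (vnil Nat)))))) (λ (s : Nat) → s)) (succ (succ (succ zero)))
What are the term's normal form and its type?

reduced normal form:
  refl (Vec Nat (succ (succ (succ (succ zero))))) (vcons Nat (succ (succ (succ zero))) (succ (succ (succ (succ (succ zero))))) (vcons Nat (succ (succ zero)) (succ (succ (succ zero))) (vcons Nat (succ zero) (succ (succ (succ (succ (succ zero))))) (vcons Nat zero (succ (succ (succ (succ (succ (succ zero)))))) (vnil Nat)))))
inferred type:
  Eq (Vec Nat (succ (succ (succ (succ zero))))) (vcons Nat (succ (succ (succ zero))) (succ (succ (succ (succ (succ zero))))) (vcons Nat (succ (succ zero)) (succ (succ (succ zero))) (vcons Nat (succ zero) (succ (succ (succ (succ (succ zero))))) (vcons Nat zero (succ (succ (succ (succ (succ (succ zero)))))) (vnil Nat))))) (vcons Nat (succ (succ (succ zero))) (succ (succ (succ (succ (succ zero))))) (vcons Nat (succ (succ zero)) (succ (succ (succ zero))) (vcons Nat (succ zero) (succ (succ (succ (succ (succ zero))))) (vcons Nat zero (succ (succ (succ (succ (succ (succ zero)))))) (vnil Nat)))))


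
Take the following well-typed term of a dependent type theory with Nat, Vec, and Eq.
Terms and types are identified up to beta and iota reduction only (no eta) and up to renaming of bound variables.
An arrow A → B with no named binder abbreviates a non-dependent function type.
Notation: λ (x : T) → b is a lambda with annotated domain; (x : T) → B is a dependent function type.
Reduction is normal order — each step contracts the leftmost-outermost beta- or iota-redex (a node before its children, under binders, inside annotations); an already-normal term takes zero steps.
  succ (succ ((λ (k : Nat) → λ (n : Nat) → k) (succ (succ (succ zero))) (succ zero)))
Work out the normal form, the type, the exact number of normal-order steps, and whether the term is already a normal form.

reduced normal form:
  succ (succ (succ (succ (succ zero))))
inferred type:
  Nat
steps to reach normal form (normal order): 2
term was already normal: no
first redex: a beta-redex


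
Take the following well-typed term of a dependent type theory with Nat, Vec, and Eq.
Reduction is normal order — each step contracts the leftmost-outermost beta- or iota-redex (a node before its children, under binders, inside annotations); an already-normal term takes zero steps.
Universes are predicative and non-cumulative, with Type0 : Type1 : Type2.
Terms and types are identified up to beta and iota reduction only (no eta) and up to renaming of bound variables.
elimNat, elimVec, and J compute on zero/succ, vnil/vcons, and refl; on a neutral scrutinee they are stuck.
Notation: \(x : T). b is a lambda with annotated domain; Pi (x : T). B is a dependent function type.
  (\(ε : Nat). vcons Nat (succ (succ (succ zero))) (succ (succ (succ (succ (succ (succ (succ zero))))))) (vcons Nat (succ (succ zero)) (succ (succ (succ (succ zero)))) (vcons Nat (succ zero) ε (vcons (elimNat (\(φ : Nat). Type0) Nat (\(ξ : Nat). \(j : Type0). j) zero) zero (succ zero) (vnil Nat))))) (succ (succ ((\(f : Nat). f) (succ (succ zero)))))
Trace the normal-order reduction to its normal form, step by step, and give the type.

normal-order reduction sequence:
  (\(ε : Nat). vcons Nat (succ (succ (succ zero))) (succ (succ (succ (succ (succ (succ (succ zero))))))) (vcons Nat (succ (succ zero)) (succ (succ (succ (succ zero)))) (vcons Nat (succ zero) ε (vcons (elimNat (\(φ : Nat). Type0) Nat (\(ξ : Nat). \(j : Type0). j) zero) zero (succ zero) (vnil Nat))))) (succ (succ ((\(f : Nat). f) (succ (succ zero)))))
  ~> vcons Nat (succ (succ (succ zero))) (succ (succ (succ (succ (succ (succ (succ zero))))))) (vcons Nat (succ (succ zero)) (succ (succ (succ (succ zero)))) (vcons Nat (succ zero) (succ (succ ((\(ε : Nat). ε) (succ (succ zero))))) (vcons (elimNat (\(φ : Nat). Type0) Nat (\(ξ : Nat). \(j : Type0). j) zero) zero (succ zero) (vnil Nat))))
  ~> vcons Nat (succ (succ (succ zero))) (succ (succ (succ (succ (succ (succ (succ zero))))))) (vcons Nat (succ (succ zero)) (succ (succ (succ (succ zero)))) (vcons Nat (succ zero) (succ (succ (succ (succ zero)))) (vcons (elimNat (\(ε : Nat). Type0) Nat (\(φ : Nat). \(ξ : Type0). ξ) zero) zero (succ zero) (vnil Nat))))
  ~> vcons Nat (succ (succ (succ zero))) (succ (succ (succ (succ (succ (succ (succ zero))))))) (vcons Nat (succ (succ zero)) (succ (succ (succ (succ zero)))) (vcons Nat (succ zero) (succ (succ (succ (succ zero)))) (vcons Nat zero (succ zero) (vnil Nat))))
inferred type:
  Vec Nat (succ (succ (succ (succ zero))))


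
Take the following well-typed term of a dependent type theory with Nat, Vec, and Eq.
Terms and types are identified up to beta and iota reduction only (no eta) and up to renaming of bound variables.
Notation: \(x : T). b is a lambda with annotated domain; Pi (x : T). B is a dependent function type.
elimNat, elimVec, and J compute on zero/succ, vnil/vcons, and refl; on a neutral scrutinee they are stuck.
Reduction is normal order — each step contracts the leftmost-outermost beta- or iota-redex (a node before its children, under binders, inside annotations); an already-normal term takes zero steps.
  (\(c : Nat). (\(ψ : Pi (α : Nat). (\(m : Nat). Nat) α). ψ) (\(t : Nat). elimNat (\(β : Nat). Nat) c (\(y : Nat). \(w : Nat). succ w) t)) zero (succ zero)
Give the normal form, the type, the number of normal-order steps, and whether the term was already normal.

reduced normal form:
  succ zero
the term's type:
  Nat
steps to reach normal form (normal order): 7
term was already normal: no
first contracted redex: a beta-redex


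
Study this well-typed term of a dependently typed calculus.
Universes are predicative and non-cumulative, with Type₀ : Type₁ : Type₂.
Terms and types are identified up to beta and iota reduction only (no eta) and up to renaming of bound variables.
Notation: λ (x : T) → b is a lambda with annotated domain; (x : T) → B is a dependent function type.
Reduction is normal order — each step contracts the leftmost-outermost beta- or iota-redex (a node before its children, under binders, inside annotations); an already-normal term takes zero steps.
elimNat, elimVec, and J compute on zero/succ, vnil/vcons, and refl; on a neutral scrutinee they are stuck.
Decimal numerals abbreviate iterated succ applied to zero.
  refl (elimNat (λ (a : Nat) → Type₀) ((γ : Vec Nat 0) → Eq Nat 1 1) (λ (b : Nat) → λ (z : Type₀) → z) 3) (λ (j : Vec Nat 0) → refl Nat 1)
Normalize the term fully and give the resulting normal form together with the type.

reduced normal form:
  refl ((a : Vec Nat 0) → Eq Nat 1 1) (λ (γ : Vec Nat 0) → refl Nat 1)
the term's type:
  Eq ((a : Vec Nat 0) → Eq Nat 1 1) (λ (γ : Vec Nat 0) → refl Nat 1) (λ (b : Vec Nat 0) → refl Nat 1)


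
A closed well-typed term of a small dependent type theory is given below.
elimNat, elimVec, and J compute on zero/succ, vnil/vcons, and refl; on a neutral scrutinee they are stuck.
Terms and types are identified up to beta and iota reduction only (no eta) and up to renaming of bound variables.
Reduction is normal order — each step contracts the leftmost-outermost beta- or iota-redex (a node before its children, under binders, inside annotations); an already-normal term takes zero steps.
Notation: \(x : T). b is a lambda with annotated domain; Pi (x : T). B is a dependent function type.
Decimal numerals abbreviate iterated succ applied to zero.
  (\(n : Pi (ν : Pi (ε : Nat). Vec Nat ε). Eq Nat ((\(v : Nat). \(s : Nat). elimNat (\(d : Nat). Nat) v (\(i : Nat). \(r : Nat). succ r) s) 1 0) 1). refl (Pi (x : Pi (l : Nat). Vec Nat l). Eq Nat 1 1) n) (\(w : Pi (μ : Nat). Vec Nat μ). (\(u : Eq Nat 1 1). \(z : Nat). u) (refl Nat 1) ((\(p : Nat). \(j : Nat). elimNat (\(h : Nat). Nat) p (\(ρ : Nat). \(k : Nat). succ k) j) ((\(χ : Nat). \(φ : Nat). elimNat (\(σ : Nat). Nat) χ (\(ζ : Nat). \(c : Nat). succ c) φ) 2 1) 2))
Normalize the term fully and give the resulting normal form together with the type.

normal form:
  refl (Pi (n : Pi (ν : Nat). Vec Nat ν). Eq Nat 1 1) (\(ε : Pi (v : Nat). Vec Nat v). refl Nat 1)
inferred type:
  Eq (Pi (n : Pi (ν : Nat). Vec Nat ν). Eq Nat 1 1) (\(ε : Pi (v : Nat). Vec Nat v). refl Nat 1) (\(s : Pi (d : Nat). Vec Nat d). refl Nat 1)


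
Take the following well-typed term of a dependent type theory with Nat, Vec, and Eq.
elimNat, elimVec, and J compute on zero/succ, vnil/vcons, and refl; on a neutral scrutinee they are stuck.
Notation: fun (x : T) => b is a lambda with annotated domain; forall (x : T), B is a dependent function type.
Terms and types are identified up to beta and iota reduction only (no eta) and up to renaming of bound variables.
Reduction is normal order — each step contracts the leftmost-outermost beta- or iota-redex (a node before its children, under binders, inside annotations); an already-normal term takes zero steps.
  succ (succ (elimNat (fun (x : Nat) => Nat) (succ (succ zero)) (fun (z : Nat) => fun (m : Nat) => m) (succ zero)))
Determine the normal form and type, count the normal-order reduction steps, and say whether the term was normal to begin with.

reduced normal form:
  succ (succ (succ (succ zero)))
type:
  Nat
normal-order step count: 4
term was already normal: no
first contracted redex: an elimNat iota-redex


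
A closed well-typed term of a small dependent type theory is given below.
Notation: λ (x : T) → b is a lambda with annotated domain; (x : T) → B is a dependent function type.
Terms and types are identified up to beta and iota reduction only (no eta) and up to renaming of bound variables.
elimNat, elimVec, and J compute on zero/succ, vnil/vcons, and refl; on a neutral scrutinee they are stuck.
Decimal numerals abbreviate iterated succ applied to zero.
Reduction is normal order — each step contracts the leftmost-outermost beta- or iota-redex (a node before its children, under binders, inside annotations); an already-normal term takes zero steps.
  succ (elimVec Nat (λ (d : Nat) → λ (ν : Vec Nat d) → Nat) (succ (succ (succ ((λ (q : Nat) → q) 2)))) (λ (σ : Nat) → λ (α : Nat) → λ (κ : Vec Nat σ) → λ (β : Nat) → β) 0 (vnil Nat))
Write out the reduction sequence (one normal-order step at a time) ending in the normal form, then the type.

normal-order reduction sequence:
  succ (elimVec Nat (λ (d : Nat) → λ (ν : Vec Nat d) → Nat) (succ (succ (succ ((λ (q : Nat) → q) 2)))) (λ (σ : Nat) → λ (α : Nat) → λ (κ : Vec Nat σ) → λ (β : Nat) → β) 0 (vnil Nat))
  ~> succ (succ (succ (succ ((λ (d : Nat) → d) 2))))
  ~> 6
inferred type:
  Nat


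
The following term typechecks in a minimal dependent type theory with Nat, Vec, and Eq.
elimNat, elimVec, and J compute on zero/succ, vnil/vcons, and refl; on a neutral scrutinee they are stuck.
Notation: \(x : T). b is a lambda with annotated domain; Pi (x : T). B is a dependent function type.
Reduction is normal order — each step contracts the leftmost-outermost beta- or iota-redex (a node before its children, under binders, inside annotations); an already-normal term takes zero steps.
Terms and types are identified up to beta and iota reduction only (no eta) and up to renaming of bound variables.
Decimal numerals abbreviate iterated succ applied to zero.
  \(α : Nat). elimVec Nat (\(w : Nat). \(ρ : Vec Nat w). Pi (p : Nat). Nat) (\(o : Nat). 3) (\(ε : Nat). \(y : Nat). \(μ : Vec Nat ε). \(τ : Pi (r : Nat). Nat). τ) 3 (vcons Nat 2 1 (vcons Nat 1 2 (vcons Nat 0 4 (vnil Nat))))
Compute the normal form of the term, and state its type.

resulting normal form:
  \(α : Nat). \(w : Nat). 3
the term's type:
  Pi (α : Nat). Pi (w : Nat). Nat
observation: the term reaches its normal form after 16 normal-order steps.


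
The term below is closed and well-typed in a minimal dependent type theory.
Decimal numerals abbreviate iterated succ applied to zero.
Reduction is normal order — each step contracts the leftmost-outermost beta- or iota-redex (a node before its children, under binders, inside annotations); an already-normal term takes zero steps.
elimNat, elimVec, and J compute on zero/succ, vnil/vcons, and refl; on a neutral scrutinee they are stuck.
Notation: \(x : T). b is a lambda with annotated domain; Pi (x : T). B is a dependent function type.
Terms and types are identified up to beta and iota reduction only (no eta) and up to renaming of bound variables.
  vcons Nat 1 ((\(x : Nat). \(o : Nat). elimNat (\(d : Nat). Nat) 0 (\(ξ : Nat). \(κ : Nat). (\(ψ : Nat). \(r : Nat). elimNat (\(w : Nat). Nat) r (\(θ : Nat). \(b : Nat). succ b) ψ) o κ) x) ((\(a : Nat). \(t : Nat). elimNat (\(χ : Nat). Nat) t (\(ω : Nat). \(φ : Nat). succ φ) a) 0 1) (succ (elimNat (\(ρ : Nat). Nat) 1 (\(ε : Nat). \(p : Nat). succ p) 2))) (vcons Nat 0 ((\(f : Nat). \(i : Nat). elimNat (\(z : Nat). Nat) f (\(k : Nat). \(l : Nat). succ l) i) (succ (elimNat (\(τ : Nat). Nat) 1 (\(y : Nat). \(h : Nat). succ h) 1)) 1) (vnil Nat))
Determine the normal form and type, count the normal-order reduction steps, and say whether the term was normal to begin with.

resulting normal form:
  vcons Nat 1 4 (vcons Nat 0 4 (vnil Nat))
inferred type:
  Vec Nat 2
steps to reach normal form (normal order): 41
already normal: no
first redex: a beta-redex


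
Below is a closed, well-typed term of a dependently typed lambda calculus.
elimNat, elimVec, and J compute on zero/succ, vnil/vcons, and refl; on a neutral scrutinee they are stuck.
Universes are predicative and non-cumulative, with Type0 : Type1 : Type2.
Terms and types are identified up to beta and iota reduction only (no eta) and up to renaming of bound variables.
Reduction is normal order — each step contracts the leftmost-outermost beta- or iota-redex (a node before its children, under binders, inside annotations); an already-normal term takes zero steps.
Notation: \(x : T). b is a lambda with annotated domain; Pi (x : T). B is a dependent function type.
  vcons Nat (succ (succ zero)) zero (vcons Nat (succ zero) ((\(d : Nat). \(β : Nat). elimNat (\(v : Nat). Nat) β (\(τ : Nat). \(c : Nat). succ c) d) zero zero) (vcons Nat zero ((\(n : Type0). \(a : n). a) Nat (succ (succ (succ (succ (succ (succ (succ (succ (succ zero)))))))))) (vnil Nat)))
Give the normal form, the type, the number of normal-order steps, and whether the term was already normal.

reduced normal form:
  vcons Nat (succ (succ zero)) zero (vcons Nat (succ zero) zero (vcons Nat zero (succ (succ (succ (succ (succ (succ (succ (succ (succ zero))))))))) (vnil Nat)))
the term's type:
  Vec Nat (succ (succ (succ zero)))
normal-order step count: 5
already normal: no
first redex: a beta-redex


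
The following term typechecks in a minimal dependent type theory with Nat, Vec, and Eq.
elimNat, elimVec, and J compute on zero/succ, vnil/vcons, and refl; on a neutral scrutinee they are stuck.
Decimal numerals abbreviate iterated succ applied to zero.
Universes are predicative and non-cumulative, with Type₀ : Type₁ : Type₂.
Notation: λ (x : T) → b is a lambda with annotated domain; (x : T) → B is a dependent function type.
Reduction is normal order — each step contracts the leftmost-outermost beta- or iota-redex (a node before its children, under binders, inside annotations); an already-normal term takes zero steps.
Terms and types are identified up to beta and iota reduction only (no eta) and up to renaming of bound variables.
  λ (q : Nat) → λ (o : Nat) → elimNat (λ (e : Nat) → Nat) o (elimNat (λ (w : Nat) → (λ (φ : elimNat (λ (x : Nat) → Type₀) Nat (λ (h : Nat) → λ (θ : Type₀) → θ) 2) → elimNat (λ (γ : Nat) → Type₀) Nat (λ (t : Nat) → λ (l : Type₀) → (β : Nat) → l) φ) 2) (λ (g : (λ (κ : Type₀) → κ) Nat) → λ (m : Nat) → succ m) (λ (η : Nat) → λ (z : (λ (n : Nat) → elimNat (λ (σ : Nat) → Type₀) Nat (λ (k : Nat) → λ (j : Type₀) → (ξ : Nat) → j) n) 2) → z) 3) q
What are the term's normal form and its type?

reduced normal form:
  λ (q : Nat) → λ (o : Nat) → elimNat (λ (e : Nat) → Nat) o (λ (w : Nat) → λ (φ : Nat) → succ φ) q
the term's type:
  (q : Nat) → (o : Nat) → Nat


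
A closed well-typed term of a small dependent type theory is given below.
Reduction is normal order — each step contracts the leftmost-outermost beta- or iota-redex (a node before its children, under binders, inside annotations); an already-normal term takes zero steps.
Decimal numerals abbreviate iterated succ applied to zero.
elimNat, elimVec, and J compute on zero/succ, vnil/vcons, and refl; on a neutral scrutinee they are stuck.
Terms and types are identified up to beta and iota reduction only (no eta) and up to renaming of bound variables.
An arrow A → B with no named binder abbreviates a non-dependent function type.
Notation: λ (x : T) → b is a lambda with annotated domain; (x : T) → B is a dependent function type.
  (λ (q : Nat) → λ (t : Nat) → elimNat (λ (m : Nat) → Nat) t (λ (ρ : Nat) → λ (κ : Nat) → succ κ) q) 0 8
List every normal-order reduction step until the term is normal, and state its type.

normal-order reduction sequence:
  (λ (q : Nat) → λ (t : Nat) → elimNat (λ (m : Nat) → Nat) t (λ (ρ : Nat) → λ (κ : Nat) → succ κ) q) 0 8
  ~> (λ (q : Nat) → elimNat (λ (t : Nat) → Nat) q (λ (m : Nat) → λ (ρ : Nat) → succ ρ) 0) 8
  ~> elimNat (λ (q : Nat) → Nat) 8 (λ (t : Nat) → λ (m : Nat) → succ m) 0
  ~> 8
the term's type:
  Nat


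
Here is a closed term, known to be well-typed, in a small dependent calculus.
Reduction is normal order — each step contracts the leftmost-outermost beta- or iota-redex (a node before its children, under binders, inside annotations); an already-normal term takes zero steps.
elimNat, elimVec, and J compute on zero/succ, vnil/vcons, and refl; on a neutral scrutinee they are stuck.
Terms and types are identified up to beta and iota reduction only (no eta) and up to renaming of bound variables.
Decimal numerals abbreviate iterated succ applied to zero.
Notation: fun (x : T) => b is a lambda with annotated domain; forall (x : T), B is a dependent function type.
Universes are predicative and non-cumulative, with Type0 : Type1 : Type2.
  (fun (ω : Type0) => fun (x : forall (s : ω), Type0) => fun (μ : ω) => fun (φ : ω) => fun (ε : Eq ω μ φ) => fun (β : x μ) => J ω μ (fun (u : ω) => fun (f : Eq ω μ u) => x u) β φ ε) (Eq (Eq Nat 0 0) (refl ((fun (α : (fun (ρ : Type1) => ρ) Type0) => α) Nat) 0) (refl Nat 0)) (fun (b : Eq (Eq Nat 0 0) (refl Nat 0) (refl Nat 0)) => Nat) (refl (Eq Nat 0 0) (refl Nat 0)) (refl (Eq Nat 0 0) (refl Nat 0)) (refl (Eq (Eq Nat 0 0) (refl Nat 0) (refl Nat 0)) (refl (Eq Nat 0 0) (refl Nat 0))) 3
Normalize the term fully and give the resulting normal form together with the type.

normal form:
  3
type:
  Nat
observation: normalization takes exactly 7 steps under the normal-order strategy.


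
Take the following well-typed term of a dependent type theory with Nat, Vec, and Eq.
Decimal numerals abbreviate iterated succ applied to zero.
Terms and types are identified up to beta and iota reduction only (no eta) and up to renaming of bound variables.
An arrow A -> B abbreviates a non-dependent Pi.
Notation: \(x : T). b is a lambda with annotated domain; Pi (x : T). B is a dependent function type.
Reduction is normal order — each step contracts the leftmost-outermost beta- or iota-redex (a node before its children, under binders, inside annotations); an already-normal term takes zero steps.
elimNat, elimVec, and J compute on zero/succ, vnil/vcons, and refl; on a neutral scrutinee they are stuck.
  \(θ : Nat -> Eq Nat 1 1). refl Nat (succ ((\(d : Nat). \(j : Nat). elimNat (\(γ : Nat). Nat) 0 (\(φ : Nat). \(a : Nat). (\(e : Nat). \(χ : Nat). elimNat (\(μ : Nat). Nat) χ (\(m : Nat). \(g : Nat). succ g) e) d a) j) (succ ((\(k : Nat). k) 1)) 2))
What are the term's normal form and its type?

resulting normal form:
  \(θ : Nat -> Eq Nat 1 1). refl Nat 5
the term's type:
  (Nat -> Eq Nat 1 1) -> Eq Nat 5 5


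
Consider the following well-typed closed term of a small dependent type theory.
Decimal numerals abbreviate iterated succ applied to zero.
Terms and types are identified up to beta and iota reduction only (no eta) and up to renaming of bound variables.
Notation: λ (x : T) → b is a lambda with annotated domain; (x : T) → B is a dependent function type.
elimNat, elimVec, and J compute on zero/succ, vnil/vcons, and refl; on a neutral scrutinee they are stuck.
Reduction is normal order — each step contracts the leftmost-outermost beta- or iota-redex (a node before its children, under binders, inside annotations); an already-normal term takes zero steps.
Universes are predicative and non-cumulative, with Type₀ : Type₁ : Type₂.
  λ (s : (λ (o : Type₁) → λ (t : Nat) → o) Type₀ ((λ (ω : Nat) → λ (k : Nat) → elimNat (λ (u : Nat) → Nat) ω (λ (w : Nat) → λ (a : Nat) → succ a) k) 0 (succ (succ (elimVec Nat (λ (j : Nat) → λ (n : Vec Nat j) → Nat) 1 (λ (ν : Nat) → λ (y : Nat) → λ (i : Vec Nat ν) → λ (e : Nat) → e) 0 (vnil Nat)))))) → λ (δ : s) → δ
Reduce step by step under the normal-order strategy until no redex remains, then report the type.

reduction (normal order):
  λ (s : (λ (o : Type₁) → λ (t : Nat) → o) Type₀ ((λ (ω : Nat) → λ (k : Nat) → elimNat (λ (u : Nat) → Nat) ω (λ (w : Nat) → λ (a : Nat) → succ a) k) 0 (succ (succ (elimVec Nat (λ (j : Nat) → λ (n : Vec Nat j) → Nat) 1 (λ (ν : Nat) → λ (y : Nat) → λ (i : Vec Nat ν) → λ (e : Nat) → e) 0 (vnil Nat)))))) → λ (δ : s) → δ
  ~> λ (s : (λ (o : Nat) → Type₀) ((λ (t : Nat) → λ (ω : Nat) → elimNat (λ (k : Nat) → Nat) t (λ (u : Nat) → λ (w : Nat) → succ w) ω) 0 (succ (succ (elimVec Nat (λ (a : Nat) → λ (j : Vec Nat a) → Nat) 1 (λ (n : Nat) → λ (ν : Nat) → λ (y : Vec Nat n) → λ (i : Nat) → i) 0 (vnil Nat)))))) → λ (e : s) → e
  ~> λ (s : Type₀) → λ (o : s) → o
the term's type:
  (s : Type₀) → (o : s) → s


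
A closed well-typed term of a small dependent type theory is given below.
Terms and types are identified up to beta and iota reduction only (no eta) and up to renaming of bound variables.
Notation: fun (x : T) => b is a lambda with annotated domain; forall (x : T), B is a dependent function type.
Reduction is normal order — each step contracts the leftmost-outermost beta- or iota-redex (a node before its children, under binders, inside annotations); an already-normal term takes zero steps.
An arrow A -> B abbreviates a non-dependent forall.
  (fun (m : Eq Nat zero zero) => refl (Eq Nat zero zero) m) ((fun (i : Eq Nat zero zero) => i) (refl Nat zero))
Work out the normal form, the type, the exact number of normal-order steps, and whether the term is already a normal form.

resulting normal form:
  refl (Eq Nat zero zero) (refl Nat zero)
the term's type:
  Eq (Eq Nat zero zero) (refl Nat zero) (refl Nat zero)
reduction steps (normal order): 2
term was already normal: no
first redex: a beta-redex
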